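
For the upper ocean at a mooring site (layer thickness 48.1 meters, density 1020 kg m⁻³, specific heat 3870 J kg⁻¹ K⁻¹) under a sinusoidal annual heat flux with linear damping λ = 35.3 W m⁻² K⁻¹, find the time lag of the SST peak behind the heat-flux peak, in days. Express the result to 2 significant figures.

48 days

Areal heat capacity C = ρ c_p D = 1020 × 3870 × 48.1 = 1.90×10^8 J/(m^2 K).
ω = 2π / 3.15×10^7 s = 1.99×10^-7 s⁻¹.
Phase lag φ = arctan(Cω/λ) = arctan(37.8/35.3) = 0.820 rad.
Time lag = φ / ω = 0.820 / 1.99×10^-7 = 4.12×10^6 s = 47.6 days.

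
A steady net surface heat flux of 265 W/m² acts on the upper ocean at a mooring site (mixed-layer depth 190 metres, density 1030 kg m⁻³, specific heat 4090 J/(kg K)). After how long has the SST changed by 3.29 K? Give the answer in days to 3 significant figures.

Areal heat capacity C = ρ c_p D = 1030 × 4090 × 190 = 8.00×10^8 J/(m²·K).
Time required: Δt = C ΔT / F = 8.00×10^8 × 3.29 / 265 = 9.94×10^6 s.
In days: 9.94×10^6 s / (86400 s/day) = 115 days.

115 days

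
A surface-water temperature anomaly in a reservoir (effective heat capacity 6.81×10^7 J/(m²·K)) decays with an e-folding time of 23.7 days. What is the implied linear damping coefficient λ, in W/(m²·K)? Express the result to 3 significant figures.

Areal heat capacity C = 6.81×10^7 J/(m²·K) (given).
τ = 23.7 days = 2.05×10^6 s.
λ = C / τ = 6.81×10^7 / 2.05×10^6 = 33.3 W/(m²·K).

33.3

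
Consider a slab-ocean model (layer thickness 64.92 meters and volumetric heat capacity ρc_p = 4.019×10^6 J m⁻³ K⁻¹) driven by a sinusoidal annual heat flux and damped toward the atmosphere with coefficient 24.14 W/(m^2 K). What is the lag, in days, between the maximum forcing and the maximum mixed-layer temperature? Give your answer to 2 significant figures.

66 days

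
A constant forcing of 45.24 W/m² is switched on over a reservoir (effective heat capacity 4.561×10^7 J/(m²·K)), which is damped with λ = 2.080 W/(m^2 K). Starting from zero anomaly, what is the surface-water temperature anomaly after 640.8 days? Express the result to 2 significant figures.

20 K

Areal heat capacity C = 4.561×10^7 J/(m²·K) (given).
τ = C / λ = 4.56×10^7 / 2.080 = 2.19×10^7 s.
Equilibrium anomaly ΔT_eq = F / λ = 45.24 / 2.080 = 21.8 K.
t = 640.8 days = 5.54×10^7 s, so t/τ = 2.52.
ΔT(t) = ΔT_eq (1 − e^(−t/τ)) = 21.8 × (1 − e^−2.52) = 20.0 K.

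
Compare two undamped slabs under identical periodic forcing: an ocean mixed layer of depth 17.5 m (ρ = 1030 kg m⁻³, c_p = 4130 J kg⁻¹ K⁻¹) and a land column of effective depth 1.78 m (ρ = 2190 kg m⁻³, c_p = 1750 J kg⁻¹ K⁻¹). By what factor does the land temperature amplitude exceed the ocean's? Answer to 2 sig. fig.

C_ocean = 1030 × 4130 × 17.5 = 7.44×10^7 J/(m²·K).
C_land = 2190 × 1750 × 1.78 = 6.82×10^6 J/(m²·K).
Undamped amplitude ∝ 1/C, so A_land/A_ocean = C_ocean/C_land = 10.9.

11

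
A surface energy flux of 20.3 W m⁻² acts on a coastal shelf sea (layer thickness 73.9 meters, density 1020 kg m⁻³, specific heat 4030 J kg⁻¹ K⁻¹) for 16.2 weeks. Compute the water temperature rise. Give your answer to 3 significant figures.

0.655 K

Areal heat capacity C = ρ c_p D = 1020 × 4030 × 73.9 = 3.04×10^8 J/(m^2 K).
Net heat input Q = F Δt = 20.3 × (16.2 weeks × 6.048×10^5 s/week) = 1.99×10^8 J/m².
ΔT = Q / C = 1.99×10^8 / 3.04×10^8 = 0.655 K.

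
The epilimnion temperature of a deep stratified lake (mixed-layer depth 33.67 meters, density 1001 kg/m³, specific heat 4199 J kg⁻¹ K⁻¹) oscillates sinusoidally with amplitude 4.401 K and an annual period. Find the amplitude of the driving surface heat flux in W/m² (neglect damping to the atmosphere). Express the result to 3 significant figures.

Areal heat capacity C = ρ c_p D = 1001 × 4199 × 33.67 = 1.42×10^8 J/(m^2 K).
ω = 2π / 3.15×10^7 s = 1.99×10^-7 s⁻¹.
Cω = 1.42×10^8 × 1.99×10^-7 = 28.2 W/(m²·K).
F₀ = A × Cω = 4.401 × 28.2 = 124 W/m².

124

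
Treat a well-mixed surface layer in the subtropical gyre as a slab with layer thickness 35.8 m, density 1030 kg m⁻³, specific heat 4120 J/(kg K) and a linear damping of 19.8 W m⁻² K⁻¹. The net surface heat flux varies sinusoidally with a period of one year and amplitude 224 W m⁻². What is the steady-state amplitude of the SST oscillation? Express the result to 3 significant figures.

6.19 K

Areal heat capacity C = ρ c_p D = 1030 × 4120 × 35.8 = 1.52×10^8 J/(m^2 K).
Angular frequency ω = 2π / T = 2π / 3.15×10^7 s = 1.99×10^-7 s⁻¹.
√((Cω)² + λ²) = √((30.3)² + 19.8²) = 36.2 W/(m²·K).
Amplitude A = F₀ / √((Cω)²+λ²) = 224 / 36.2 = 6.19 K.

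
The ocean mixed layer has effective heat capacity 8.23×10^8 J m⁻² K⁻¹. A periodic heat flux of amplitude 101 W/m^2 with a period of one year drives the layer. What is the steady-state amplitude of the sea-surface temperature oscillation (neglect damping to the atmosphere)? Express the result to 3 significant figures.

Areal heat capacity C = 8.23×10^8 J m⁻² K⁻¹ (given).
Angular frequency ω = 2π / T = 2π / 3.15×10^7 s = 1.99×10^-7 s⁻¹.
Cω = 8.23×10^8 × 1.99×10^-7 = 164 W/(m²·K).
Amplitude A = F₀ / (Cω) = 101 / 164 = 0.616 K.

0.616 K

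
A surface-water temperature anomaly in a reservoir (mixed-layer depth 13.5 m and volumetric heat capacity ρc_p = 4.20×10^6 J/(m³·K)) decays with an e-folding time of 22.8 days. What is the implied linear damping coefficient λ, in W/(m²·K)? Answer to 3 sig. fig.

Areal heat capacity C = ρc_p × D = 4.20×10^6 × 13.5 = 5.67×10^7 J/(m^2 K).
τ = 22.8 days = 1.97×10^6 s.
λ = C / τ = 5.67×10^7 / 1.97×10^6 = 28.8 W/(m²·K).

28.8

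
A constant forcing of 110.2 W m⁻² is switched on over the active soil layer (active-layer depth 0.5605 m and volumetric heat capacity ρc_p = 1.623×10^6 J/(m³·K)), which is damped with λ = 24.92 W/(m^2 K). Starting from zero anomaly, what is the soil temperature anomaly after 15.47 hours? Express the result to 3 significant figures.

Areal heat capacity C = ρc_p × D = 1.623×10^6 × 0.5605 = 9.10×10^5 J m⁻² K⁻¹.
τ = C / λ = 9.10×10^5 / 24.92 = 36500 s.
Equilibrium anomaly ΔT_eq = F / λ = 110.2 / 24.92 = 4.42 K.
t = 15.47 hours = 55700 s, so t/τ = 1.53.
ΔT(t) = ΔT_eq (1 − e^(−t/τ)) = 4.42 × (1 − e^−1.53) = 3.46 K.

3.46 K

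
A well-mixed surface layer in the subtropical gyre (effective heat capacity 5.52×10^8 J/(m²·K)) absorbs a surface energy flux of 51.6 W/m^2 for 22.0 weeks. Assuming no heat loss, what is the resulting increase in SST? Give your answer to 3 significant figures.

1.24 K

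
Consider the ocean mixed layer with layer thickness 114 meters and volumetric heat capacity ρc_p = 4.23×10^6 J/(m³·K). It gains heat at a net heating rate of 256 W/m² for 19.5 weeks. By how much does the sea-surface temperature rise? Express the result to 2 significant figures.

6.3 K

Areal heat capacity C = ρc_p × D = 4.23×10^6 × 114 = 4.82×10^8 J/(m²·K).
Net heat input Q = F Δt = 256 × (19.5 weeks × 6.048×10^5 s/week) = 3.02×10^9 J/m².
ΔT = Q / C = 3.02×10^9 / 4.82×10^8 = 6.26 K.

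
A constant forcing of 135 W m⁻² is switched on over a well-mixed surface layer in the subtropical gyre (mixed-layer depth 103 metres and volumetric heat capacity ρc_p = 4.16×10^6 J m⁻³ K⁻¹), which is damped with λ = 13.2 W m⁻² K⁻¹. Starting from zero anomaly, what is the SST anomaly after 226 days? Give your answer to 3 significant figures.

Areal heat capacity C = ρc_p × D = 4.16×10^6 × 103 = 4.28×10^8 J/(m²·K).
τ = C / λ = 4.28×10^8 / 13.2 = 3.25×10^7 s.
Equilibrium anomaly ΔT_eq = F / λ = 135 / 13.2 = 10.2 K.
t = 226 days = 1.95×10^7 s, so t/τ = 0.602.
ΔT(t) = ΔT_eq (1 − e^(−t/τ)) = 10.2 × (1 − e^−0.602) = 4.62 K.

4.62 K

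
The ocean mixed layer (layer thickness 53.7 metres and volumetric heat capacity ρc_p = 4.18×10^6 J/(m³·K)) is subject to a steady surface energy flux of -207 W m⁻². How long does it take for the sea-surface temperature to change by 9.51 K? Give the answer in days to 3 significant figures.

119 days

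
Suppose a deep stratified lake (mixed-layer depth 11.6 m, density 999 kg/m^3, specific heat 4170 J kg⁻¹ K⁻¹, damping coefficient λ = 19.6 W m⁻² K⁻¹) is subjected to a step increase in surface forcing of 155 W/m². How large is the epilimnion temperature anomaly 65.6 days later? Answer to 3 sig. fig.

Areal heat capacity C = ρ c_p D = 999 × 4170 × 11.6 = 4.83×10^7 J/(m²·K).
τ = C / λ = 4.83×10^7 / 19.6 = 2.47×10^6 s.
Equilibrium anomaly ΔT_eq = F / λ = 155 / 19.6 = 7.91 K.
t = 65.6 days = 5.67×10^6 s, so t/τ = 2.30.
ΔT(t) = ΔT_eq (1 − e^(−t/τ)) = 7.91 × (1 − e^−2.30) = 7.11 K.

7.11 K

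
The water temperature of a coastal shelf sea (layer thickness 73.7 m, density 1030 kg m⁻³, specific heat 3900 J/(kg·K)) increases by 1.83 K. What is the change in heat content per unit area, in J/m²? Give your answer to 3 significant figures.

Areal heat capacity C = ρ c_p D = 1030 × 3900 × 73.7 = 2.96×10^8 J/(m²·K).
ΔQ = C ΔT = 2.96×10^8 × 1.83 = 5.42×10^8 J/m².

5.42×10^8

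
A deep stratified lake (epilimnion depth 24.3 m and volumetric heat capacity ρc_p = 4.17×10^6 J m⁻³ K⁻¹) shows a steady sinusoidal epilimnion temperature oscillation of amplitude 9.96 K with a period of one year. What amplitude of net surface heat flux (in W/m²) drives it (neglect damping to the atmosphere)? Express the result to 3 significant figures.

201

Areal heat capacity C = ρc_p × D = 4.17×10^6 × 24.3 = 1.01×10^8 J/(m²·K).
ω = 2π / 3.15×10^7 s = 1.99×10^-7 s⁻¹.
Cω = 1.01×10^8 × 1.99×10^-7 = 20.2 W/(m²·K).
F₀ = A × Cω = 9.96 × 20.2 = 201 W/m².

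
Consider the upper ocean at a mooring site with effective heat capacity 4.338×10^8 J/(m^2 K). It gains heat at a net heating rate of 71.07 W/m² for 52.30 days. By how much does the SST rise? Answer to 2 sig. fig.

Areal heat capacity C = 4.338×10^8 J/(m^2 K) (given).
Net heat input Q = F Δt = 71.07 × (52.30 days × 86400 s/day) = 3.21×10^8 J/m².
ΔT = Q / C = 3.21×10^8 / 4.34×10^8 = 0.740 K.

0.74 K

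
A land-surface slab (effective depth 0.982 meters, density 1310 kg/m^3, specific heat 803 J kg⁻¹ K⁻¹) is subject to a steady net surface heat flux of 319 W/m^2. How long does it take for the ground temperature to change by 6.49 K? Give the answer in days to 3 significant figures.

0.243 days

Areal heat capacity C = ρ c_p D = 1310 × 803 × 0.982 = 1.03×10^6 J/(m^2 K).
Time required: Δt = C ΔT / F = 1.03×10^6 × 6.49 / 319 = 21000 s.
In days: 21000 s / (86400 s/day) = 0.243 days.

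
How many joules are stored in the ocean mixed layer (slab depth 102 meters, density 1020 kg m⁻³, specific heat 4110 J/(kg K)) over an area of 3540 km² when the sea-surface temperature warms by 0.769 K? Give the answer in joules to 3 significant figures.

Areal heat capacity C = ρ c_p D = 1020 × 4110 × 102 = 4.28×10^8 J/(m²·K).
Heat per unit area: q = C ΔT = 4.28×10^8 × 0.769 = 3.29×10^8 J/m².
Total heat: Q = q × A = 3.29×10^8 × (3540 × 10⁶ m²) = 1.16×10^18 J.

1.16×10^18 J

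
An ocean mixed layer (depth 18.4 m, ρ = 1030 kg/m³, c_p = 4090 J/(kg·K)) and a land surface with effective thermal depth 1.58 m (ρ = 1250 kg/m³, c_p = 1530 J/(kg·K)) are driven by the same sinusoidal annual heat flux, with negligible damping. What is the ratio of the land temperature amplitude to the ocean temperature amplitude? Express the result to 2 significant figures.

C_ocean = 1030 × 4090 × 18.4 = 7.75×10^7 J/(m²·K).
C_land = 1250 × 1530 × 1.58 = 3.02×10^6 J/(m²·K).
Undamped amplitude ∝ 1/C, so A_land/A_ocean = C_ocean/C_land = 25.7.

26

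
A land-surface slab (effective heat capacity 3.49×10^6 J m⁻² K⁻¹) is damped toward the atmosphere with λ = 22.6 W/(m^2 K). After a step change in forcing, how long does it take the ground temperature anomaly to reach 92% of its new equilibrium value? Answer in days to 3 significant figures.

4.51 days

Areal heat capacity C = 3.49×10^6 J m⁻² K⁻¹ (given).
τ = C / λ = 3.49×10^6 / 22.6 = 1.54×10^5 s.
Fraction reached: 1 − e^(−t/τ) = 0.92 ⇒ t = −τ ln(1 − 0.92) = τ × 2.53.
t = 3.90×10^5 s = 4.51 days.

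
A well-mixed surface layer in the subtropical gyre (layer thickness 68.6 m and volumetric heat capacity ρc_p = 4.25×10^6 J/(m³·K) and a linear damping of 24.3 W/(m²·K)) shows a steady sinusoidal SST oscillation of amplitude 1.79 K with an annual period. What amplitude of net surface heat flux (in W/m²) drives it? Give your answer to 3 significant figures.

113

Areal heat capacity C = ρc_p × D = 4.25×10^6 × 68.6 = 2.92×10^8 J/(m²·K).
ω = 2π / 3.15×10^7 s = 1.99×10^-7 s⁻¹.
√((Cω)² + λ²) = √((58.1)² + 24.3²) = 63.0 W/(m²·K).
F₀ = A × √((Cω)²+λ²) = 1.79 × 63.0 = 113 W/m².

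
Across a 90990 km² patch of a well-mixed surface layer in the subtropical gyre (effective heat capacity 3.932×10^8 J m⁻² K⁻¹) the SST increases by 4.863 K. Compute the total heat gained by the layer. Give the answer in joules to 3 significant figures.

Areal heat capacity C = 3.932×10^8 J m⁻² K⁻¹ (given).
Heat per unit area: q = C ΔT = 3.93×10^8 × 4.863 = 1.91×10^9 J/m².
Total heat: Q = q × A = 1.91×10^9 × (90990 × 10⁶ m²) = 1.74×10^20 J.

1.74×10^20 J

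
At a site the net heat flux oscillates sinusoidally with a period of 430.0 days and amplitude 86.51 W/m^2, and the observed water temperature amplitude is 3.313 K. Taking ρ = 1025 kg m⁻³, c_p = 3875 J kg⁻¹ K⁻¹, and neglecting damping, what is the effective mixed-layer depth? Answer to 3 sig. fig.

38.9 m

ω = 2π / 3.72×10^7 s = 1.69×10^-7 s⁻¹.
Required C = F₀ / (A ω) = 86.51 / (3.313 × 1.69×10^-7) = 1.54×10^8 J/(m²·K).
D = C / (ρ c_p) = 1.54×10^8 / (1025 × 3875) = 38.9 m.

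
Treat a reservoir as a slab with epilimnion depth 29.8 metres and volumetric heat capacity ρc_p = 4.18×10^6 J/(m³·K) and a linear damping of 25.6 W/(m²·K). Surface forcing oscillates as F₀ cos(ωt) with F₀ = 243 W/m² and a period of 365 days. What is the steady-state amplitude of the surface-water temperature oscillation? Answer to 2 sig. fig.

6.8 K

Areal heat capacity C = ρc_p × D = 4.18×10^6 × 29.8 = 1.25×10^8 J/(m^2 K).
Angular frequency ω = 2π / T = 2π / 3.15×10^7 s = 1.99×10^-7 s⁻¹.
√((Cω)² + λ²) = √((24.8)² + 25.6²) = 35.7 W/(m²·K).
Amplitude A = F₀ / √((Cω)²+λ²) = 243 / 35.7 = 6.82 K.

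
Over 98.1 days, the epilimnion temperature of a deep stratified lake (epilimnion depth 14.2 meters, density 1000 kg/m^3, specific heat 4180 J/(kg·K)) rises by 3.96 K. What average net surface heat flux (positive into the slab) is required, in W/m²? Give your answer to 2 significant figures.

28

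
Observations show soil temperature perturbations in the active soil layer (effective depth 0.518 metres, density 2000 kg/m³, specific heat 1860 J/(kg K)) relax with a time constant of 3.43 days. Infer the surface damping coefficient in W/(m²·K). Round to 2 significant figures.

Areal heat capacity C = ρ c_p D = 2000 × 1860 × 0.518 = 1.93×10^6 J m⁻² K⁻¹.
τ = 3.43 days = 2.96×10^5 s.
λ = C / τ = 1.93×10^6 / 2.96×10^5 = 6.50 W/(m²·K).

6.5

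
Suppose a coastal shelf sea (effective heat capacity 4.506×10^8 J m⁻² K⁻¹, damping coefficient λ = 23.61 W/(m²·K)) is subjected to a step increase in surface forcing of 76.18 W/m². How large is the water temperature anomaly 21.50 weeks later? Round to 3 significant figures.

1.59 K

Areal heat capacity C = 4.506×10^8 J m⁻² K⁻¹ (given).
τ = C / λ = 4.51×10^8 / 23.61 = 1.91×10^7 s.
Equilibrium anomaly ΔT_eq = F / λ = 76.18 / 23.61 = 3.23 K.
t = 21.50 weeks = 1.30×10^7 s, so t/τ = 0.681.
ΔT(t) = ΔT_eq (1 − e^(−t/τ)) = 3.23 × (1 − e^−0.681) = 1.59 K.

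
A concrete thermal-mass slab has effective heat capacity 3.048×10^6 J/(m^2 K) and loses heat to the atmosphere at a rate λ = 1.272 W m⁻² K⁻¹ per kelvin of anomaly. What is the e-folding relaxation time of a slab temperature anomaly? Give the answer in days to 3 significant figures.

27.7 days

Areal heat capacity C = 3.048×10^6 J/(m^2 K) (given).
Relaxation time τ = C / λ = 3.05×10^6 / 1.272 = 2.40×10^6 s.
In days: 2.40×10^6 s / (86400 s/day) = 27.7 days.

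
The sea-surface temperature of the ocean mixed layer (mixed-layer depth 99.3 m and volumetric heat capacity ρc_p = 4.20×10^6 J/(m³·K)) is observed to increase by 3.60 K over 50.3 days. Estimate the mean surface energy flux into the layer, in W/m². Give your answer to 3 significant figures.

Areal heat capacity C = ρc_p × D = 4.20×10^6 × 99.3 = 4.17×10^8 J/(m²·K).
Required heat per unit area: Q = C ΔT = 4.17×10^8 × 3.60 = 1.50×10^9 J/m².
Flux F = Q / Δt = 1.50×10^9 / 4.35×10^6 s = 345 W/m².

345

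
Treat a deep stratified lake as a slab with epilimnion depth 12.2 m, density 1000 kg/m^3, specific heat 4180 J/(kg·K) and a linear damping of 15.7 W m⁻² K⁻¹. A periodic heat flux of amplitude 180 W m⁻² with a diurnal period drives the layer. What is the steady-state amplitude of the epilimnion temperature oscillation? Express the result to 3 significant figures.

0.0485 K

Areal heat capacity C = ρ c_p D = 1000 × 4180 × 12.2 = 5.10×10^7 J/(m²·K).
Angular frequency ω = 2π / T = 2π / 86400 s = 7.27×10^-5 s⁻¹.
√((Cω)² + λ²) = √((3710)² + 15.7²) = 3710 W/(m²·K).
Amplitude A = F₀ / √((Cω)²+λ²) = 180 / 3710 = 0.0485 K.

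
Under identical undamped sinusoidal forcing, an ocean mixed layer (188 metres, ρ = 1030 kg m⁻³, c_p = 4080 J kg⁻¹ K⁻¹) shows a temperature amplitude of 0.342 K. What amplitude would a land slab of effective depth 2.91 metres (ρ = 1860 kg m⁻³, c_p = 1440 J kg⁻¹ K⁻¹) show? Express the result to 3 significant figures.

C_ocean = 7.90×10^8 J/(m²·K); C_land = 7.79×10^6 J/(m²·K).
A ∝ 1/C ⇒ A_land = A_ocean × C_ocean/C_land = 0.342 × 101 = 34.7 K.

34.7 K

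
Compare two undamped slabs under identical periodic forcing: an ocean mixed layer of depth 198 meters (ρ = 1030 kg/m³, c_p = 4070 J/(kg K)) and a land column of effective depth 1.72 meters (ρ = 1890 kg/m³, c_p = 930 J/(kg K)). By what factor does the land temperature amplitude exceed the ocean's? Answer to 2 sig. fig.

270

C_ocean = 1030 × 4070 × 198 = 8.30×10^8 J/(m²·K).
C_land = 1890 × 930 × 1.72 = 3.02×10^6 J/(m²·K).
Undamped amplitude ∝ 1/C, so A_land/A_ocean = C_ocean/C_land = 275.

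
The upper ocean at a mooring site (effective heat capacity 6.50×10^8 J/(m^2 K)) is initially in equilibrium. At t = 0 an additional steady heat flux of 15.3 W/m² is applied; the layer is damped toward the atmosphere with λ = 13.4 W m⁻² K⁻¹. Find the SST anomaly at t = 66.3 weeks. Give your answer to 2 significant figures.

Areal heat capacity C = 6.50×10^8 J/(m^2 K) (given).
τ = C / λ = 6.50×10^8 / 13.4 = 4.85×10^7 s.
Equilibrium anomaly ΔT_eq = F / λ = 15.3 / 13.4 = 1.14 K.
t = 66.3 weeks = 4.01×10^7 s, so t/τ = 0.827.
ΔT(t) = ΔT_eq (1 − e^(−t/τ)) = 1.14 × (1 − e^−0.827) = 0.642 K.

0.64 K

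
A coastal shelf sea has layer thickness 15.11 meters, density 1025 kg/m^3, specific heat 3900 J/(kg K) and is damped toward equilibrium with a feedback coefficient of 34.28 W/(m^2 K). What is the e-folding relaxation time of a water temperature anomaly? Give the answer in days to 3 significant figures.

20.4 days

Areal heat capacity C = ρ c_p D = 1025 × 3900 × 15.11 = 6.04×10^7 J/(m²·K).
Relaxation time τ = C / λ = 6.04×10^7 / 34.28 = 1.76×10^6 s.
In days: 1.76×10^6 s / (86400 s/day) = 20.4 days.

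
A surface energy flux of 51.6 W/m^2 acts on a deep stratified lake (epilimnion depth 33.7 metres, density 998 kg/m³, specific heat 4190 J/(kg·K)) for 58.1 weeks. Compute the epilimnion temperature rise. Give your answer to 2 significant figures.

13 K

Areal heat capacity C = ρ c_p D = 998 × 4190 × 33.7 = 1.41×10^8 J/(m²·K).
Net heat input Q = F Δt = 51.6 × (58.1 weeks × 6.048×10^5 s/week) = 1.81×10^9 J/m².
ΔT = Q / C = 1.81×10^9 / 1.41×10^8 = 12.9 K.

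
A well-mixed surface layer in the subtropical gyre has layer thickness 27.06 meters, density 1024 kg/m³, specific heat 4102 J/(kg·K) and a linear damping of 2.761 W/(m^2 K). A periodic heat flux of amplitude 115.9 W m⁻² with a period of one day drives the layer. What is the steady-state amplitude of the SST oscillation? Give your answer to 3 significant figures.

0.0140 K

Areal heat capacity C = ρ c_p D = 1024 × 4102 × 27.06 = 1.14×10^8 J/(m^2 K).
Angular frequency ω = 2π / T = 2π / 86400 s = 7.27×10^-5 s⁻¹.
√((Cω)² + λ²) = √((8270)² + 2.761²) = 8270 W/(m²·K).
Amplitude A = F₀ / √((Cω)²+λ²) = 115.9 / 8270 = 0.0140 K.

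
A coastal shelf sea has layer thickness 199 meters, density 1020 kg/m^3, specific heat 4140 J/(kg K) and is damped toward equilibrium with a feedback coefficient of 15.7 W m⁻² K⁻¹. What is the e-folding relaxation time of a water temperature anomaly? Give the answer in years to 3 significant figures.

1.70 years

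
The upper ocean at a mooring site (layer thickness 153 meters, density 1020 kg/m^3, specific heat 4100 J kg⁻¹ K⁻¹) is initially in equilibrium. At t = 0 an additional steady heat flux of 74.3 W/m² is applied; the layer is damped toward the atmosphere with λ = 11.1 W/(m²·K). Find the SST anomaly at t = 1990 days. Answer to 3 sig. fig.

6.35 K

Areal heat capacity C = ρ c_p D = 1020 × 4100 × 153 = 6.40×10^8 J/(m²·K).
τ = C / λ = 6.40×10^8 / 11.1 = 5.76×10^7 s.
Equilibrium anomaly ΔT_eq = F / λ = 74.3 / 11.1 = 6.69 K.
t = 1990 days = 1.72×10^8 s, so t/τ = 2.98.
ΔT(t) = ΔT_eq (1 − e^(−t/τ)) = 6.69 × (1 − e^−2.98) = 6.35 K.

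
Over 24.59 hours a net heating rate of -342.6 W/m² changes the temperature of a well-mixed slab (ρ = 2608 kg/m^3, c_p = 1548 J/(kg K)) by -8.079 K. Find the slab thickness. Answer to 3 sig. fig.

Heat input Q = F Δt = -342.6 × 88500 s = -3.03×10^7 J/m².
Required areal heat capacity C = Q / ΔT = 3.75×10^6 J/(m²·K).
Depth D = C / (ρ c_p) = 3.75×10^6 / (2608 × 1548) = 0.930 m.

0.930 m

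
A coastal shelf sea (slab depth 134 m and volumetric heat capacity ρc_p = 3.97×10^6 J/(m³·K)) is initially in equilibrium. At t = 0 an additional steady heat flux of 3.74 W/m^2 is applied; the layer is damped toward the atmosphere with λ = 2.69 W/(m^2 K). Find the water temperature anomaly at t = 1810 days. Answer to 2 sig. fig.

Areal heat capacity C = ρc_p × D = 3.97×10^6 × 134 = 5.32×10^8 J m⁻² K⁻¹.
τ = C / λ = 5.32×10^8 / 2.69 = 1.98×10^8 s.
Equilibrium anomaly ΔT_eq = F / λ = 3.74 / 2.69 = 1.39 K.
t = 1810 days = 1.56×10^8 s, so t/τ = 0.791.
ΔT(t) = ΔT_eq (1 − e^(−t/τ)) = 1.39 × (1 − e^−0.791) = 0.760 K.

0.76 K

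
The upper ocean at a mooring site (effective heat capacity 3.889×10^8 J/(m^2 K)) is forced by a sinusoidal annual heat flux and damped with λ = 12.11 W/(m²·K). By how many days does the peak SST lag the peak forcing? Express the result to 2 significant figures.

Areal heat capacity C = 3.889×10^8 J/(m^2 K) (given).
ω = 2π / 3.15×10^7 s = 1.99×10^-7 s⁻¹.
Phase lag φ = arctan(Cω/λ) = arctan(77.5/12.11) = 1.42 rad.
Time lag = φ / ω = 1.42 / 1.99×10^-7 = 7.11×10^6 s = 82.2 days.

82 days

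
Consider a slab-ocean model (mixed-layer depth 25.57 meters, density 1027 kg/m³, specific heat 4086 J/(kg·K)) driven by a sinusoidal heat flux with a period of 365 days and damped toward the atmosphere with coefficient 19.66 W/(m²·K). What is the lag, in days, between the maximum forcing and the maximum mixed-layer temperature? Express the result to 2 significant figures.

48 days

Areal heat capacity C = ρ c_p D = 1027 × 4086 × 25.57 = 1.07×10^8 J/(m^2 K).
ω = 2π / 3.15×10^7 s = 1.99×10^-7 s⁻¹.
Phase lag φ = arctan(Cω/λ) = arctan(21.4/19.66) = 0.827 rad.
Time lag = φ / ω = 0.827 / 1.99×10^-7 = 4.15×10^6 s = 48.1 days.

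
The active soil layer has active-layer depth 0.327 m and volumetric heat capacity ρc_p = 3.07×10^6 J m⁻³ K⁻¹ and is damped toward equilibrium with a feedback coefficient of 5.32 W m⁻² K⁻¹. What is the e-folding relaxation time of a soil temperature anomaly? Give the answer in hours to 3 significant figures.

Areal heat capacity C = ρc_p × D = 3.07×10^6 × 0.327 = 1.00×10^6 J/(m^2 K).
Relaxation time τ = C / λ = 1.00×10^6 / 5.32 = 1.89×10^5 s.
In hours: 1.89×10^5 s / (3600 s/hour) = 52.4 hours.

52.4 hours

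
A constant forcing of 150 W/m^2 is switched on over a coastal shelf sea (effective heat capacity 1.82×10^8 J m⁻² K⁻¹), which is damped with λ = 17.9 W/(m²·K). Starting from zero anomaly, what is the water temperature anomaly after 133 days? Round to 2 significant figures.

Areal heat capacity C = 1.82×10^8 J m⁻² K⁻¹ (given).
τ = C / λ = 1.82×10^8 / 17.9 = 1.02×10^7 s.
Equilibrium anomaly ΔT_eq = F / λ = 150 / 17.9 = 8.38 K.
t = 133 days = 1.15×10^7 s, so t/τ = 1.13.
ΔT(t) = ΔT_eq (1 − e^(−t/τ)) = 8.38 × (1 − e^−1.13) = 5.67 K.

5.7 K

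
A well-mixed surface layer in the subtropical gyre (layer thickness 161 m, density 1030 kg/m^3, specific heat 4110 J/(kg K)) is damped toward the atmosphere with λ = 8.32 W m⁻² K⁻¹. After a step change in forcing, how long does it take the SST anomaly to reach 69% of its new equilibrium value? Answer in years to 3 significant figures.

3.04 years

Areal heat capacity C = ρ c_p D = 1030 × 4110 × 161 = 6.82×10^8 J/(m²·K).
τ = C / λ = 6.82×10^8 / 8.32 = 8.19×10^7 s.
Fraction reached: 1 − e^(−t/τ) = 0.69 ⇒ t = −τ ln(1 − 0.69) = τ × 1.17.
t = 9.59×10^7 s = 3.04 years.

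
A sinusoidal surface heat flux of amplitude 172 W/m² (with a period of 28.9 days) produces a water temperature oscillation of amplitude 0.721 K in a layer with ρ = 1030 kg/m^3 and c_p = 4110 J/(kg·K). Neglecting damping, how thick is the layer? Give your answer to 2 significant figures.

22 m

ω = 2π / 2.50×10^6 s = 2.52×10^-6 s⁻¹.
Required C = F₀ / (A ω) = 172 / (0.721 × 2.52×10^-6) = 9.48×10^7 J/(m²·K).
D = C / (ρ c_p) = 9.48×10^7 / (1030 × 4110) = 22.4 m.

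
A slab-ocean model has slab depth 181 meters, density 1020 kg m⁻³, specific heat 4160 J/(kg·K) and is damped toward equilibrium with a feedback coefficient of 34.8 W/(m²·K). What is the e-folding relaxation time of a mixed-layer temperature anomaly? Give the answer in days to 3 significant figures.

255 days

Areal heat capacity C = ρ c_p D = 1020 × 4160 × 181 = 7.68×10^8 J/(m²·K).
Relaxation time τ = C / λ = 7.68×10^8 / 34.8 = 2.21×10^7 s.
In days: 2.21×10^7 s / (86400 s/day) = 255 days.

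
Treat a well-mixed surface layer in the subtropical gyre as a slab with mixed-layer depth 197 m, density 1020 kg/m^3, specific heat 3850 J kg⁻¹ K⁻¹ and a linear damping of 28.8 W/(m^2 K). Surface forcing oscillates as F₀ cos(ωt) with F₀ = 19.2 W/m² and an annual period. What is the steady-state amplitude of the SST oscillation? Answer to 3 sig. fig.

Areal heat capacity C = ρ c_p D = 1020 × 3850 × 197 = 7.74×10^8 J/(m²·K).
Angular frequency ω = 2π / T = 2π / 3.15×10^7 s = 1.99×10^-7 s⁻¹.
√((Cω)² + λ²) = √((154)² + 28.8²) = 157 W/(m²·K).
Amplitude A = F₀ / √((Cω)²+λ²) = 19.2 / 157 = 0.122 K.

0.122 K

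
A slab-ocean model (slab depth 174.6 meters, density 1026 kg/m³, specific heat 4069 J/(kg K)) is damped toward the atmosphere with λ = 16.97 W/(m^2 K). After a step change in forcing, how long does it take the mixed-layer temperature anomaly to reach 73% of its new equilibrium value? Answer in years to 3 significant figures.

1.78 years

Areal heat capacity C = ρ c_p D = 1026 × 4069 × 174.6 = 7.29×10^8 J/(m²·K).
τ = C / λ = 7.29×10^8 / 16.97 = 4.30×10^7 s.
Fraction reached: 1 − e^(−t/τ) = 0.73 ⇒ t = −τ ln(1 − 0.73) = τ × 1.31.
t = 5.62×10^7 s = 1.78 years.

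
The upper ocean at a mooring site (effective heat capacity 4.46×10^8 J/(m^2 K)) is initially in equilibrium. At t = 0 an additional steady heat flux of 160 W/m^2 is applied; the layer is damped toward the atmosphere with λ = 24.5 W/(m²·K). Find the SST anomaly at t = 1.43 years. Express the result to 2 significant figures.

Areal heat capacity C = 4.46×10^8 J/(m^2 K) (given).
τ = C / λ = 4.46×10^8 / 24.5 = 1.82×10^7 s.
Equilibrium anomaly ΔT_eq = F / λ = 160 / 24.5 = 6.53 K.
t = 1.43 years = 4.51×10^7 s, so t/τ = 2.48.
ΔT(t) = ΔT_eq (1 − e^(−t/τ)) = 6.53 × (1 − e^−2.48) = 5.98 K.

6.0 K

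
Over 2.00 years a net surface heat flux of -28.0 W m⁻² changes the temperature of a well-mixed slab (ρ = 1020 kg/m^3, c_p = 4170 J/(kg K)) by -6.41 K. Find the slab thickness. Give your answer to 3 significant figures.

64.8 m

Heat input Q = F Δt = -28.0 × 6.31×10^7 s = -1.77×10^9 J/m².
Required areal heat capacity C = Q / ΔT = 2.76×10^8 J/(m²·K).
Depth D = C / (ρ c_p) = 2.76×10^8 / (1020 × 4170) = 64.8 m.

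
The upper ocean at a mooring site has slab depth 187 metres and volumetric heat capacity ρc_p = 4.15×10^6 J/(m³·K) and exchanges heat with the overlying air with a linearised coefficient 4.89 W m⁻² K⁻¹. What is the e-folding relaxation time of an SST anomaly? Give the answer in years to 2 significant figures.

Areal heat capacity C = ρc_p × D = 4.15×10^6 × 187 = 7.76×10^8 J/(m^2 K).
Relaxation time τ = C / λ = 7.76×10^8 / 4.89 = 1.59×10^8 s.
In years: 1.59×10^8 s / (3.156×10^7 s/year) = 5.03 years.

5.0 years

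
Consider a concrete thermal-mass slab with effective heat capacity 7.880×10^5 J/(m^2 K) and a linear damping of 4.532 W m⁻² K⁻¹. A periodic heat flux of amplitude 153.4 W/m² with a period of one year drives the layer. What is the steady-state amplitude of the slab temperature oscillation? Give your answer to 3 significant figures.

Areal heat capacity C = 7.880×10^5 J/(m^2 K) (given).
Angular frequency ω = 2π / T = 2π / 3.15×10^7 s = 1.99×10^-7 s⁻¹.
√((Cω)² + λ²) = √((0.157)² + 4.532²) = 4.53 W/(m²·K).
Amplitude A = F₀ / √((Cω)²+λ²) = 153.4 / 4.53 = 33.8 K.

33.8 K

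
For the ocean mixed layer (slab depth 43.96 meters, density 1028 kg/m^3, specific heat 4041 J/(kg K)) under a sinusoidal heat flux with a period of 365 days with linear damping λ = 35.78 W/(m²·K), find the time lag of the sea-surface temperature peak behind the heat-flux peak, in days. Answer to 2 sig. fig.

46 days

Areal heat capacity C = ρ c_p D = 1028 × 4041 × 43.96 = 1.83×10^8 J/(m²·K).
ω = 2π / 3.15×10^7 s = 1.99×10^-7 s⁻¹.
Phase lag φ = arctan(Cω/λ) = arctan(36.4/35.78) = 0.794 rad.
Time lag = φ / ω = 0.794 / 1.99×10^-7 = 3.98×10^6 s = 46.1 days.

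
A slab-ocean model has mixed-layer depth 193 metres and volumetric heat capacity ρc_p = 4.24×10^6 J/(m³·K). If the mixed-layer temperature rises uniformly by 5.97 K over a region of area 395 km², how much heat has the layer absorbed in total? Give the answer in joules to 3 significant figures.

1.93×10^18 J

Areal heat capacity C = ρc_p × D = 4.24×10^6 × 193 = 8.18×10^8 J/(m²·K).
Heat per unit area: q = C ΔT = 8.18×10^8 × 5.97 = 4.89×10^9 J/m².
Total heat: Q = q × A = 4.89×10^9 × (395 × 10⁶ m²) = 1.93×10^18 J.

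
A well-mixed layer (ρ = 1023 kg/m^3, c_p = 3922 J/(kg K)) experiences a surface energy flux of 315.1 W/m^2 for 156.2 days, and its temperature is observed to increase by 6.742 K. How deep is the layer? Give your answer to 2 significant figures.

160 m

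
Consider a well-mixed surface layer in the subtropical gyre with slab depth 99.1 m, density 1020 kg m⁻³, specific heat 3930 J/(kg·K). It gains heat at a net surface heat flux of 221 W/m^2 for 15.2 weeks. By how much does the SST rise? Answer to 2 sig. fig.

Areal heat capacity C = ρ c_p D = 1020 × 3930 × 99.1 = 3.97×10^8 J m⁻² K⁻¹.
Net heat input Q = F Δt = 221 × (15.2 weeks × 6.048×10^5 s/week) = 2.03×10^9 J/m².
ΔT = Q / C = 2.03×10^9 / 3.97×10^8 = 5.11 K.

5.1 K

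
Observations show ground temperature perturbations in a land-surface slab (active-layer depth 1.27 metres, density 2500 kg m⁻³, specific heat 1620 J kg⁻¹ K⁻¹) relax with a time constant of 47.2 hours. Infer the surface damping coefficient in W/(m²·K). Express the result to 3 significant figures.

30.3

Areal heat capacity C = ρ c_p D = 2500 × 1620 × 1.27 = 5.14×10^6 J m⁻² K⁻¹.
τ = 47.2 hours = 1.70×10^5 s.
λ = C / τ = 5.14×10^6 / 1.70×10^5 = 30.3 W/(m²·K).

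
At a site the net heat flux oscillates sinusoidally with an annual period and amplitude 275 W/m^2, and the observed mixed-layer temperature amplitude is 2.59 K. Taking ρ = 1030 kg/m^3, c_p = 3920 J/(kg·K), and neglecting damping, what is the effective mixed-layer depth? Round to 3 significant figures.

ω = 2π / 3.15×10^7 s = 1.99×10^-7 s⁻¹.
Required C = F₀ / (A ω) = 275 / (2.59 × 1.99×10^-7) = 5.33×10^8 J/(m²·K).
D = C / (ρ c_p) = 5.33×10^8 / (1030 × 3920) = 132 m.

132 m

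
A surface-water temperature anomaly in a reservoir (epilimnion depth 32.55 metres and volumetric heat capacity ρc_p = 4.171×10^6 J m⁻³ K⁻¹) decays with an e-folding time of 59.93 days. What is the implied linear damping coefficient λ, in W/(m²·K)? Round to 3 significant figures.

Areal heat capacity C = ρc_p × D = 4.171×10^6 × 32.55 = 1.36×10^8 J m⁻² K⁻¹.
τ = 59.93 days = 5.18×10^6 s.
λ = C / τ = 1.36×10^8 / 5.18×10^6 = 26.2 W/(m²·K).

26.2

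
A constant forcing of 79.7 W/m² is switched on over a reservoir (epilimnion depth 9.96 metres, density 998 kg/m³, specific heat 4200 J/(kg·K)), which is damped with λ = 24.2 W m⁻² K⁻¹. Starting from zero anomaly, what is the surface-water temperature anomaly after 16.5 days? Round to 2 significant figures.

Areal heat capacity C = ρ c_p D = 998 × 4200 × 9.96 = 4.17×10^7 J/(m^2 K).
τ = C / λ = 4.17×10^7 / 24.2 = 1.73×10^6 s.
Equilibrium anomaly ΔT_eq = F / λ = 79.7 / 24.2 = 3.29 K.
t = 16.5 days = 1.43×10^6 s, so t/τ = 0.826.
ΔT(t) = ΔT_eq (1 − e^(−t/τ)) = 3.29 × (1 − e^−0.826) = 1.85 K.

1.9 K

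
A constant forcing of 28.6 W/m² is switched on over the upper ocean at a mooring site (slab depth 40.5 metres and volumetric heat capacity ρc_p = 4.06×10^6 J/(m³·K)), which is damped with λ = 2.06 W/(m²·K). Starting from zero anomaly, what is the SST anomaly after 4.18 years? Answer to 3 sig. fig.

Areal heat capacity C = ρc_p × D = 4.06×10^6 × 40.5 = 1.64×10^8 J/(m^2 K).
τ = C / λ = 1.64×10^8 / 2.06 = 7.98×10^7 s.
Equilibrium anomaly ΔT_eq = F / λ = 28.6 / 2.06 = 13.9 K.
t = 4.18 years = 1.32×10^8 s, so t/τ = 1.65.
ΔT(t) = ΔT_eq (1 − e^(−t/τ)) = 13.9 × (1 − e^−1.65) = 11.2 K.

11.2 K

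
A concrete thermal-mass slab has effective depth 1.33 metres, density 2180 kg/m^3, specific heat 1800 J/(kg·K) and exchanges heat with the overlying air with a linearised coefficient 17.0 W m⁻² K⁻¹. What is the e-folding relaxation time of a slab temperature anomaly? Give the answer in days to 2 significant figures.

3.6 days

Areal heat capacity C = ρ c_p D = 2180 × 1800 × 1.33 = 5.22×10^6 J/(m²·K).
Relaxation time τ = C / λ = 5.22×10^6 / 17.0 = 3.07×10^5 s.
In days: 3.07×10^5 s / (86400 s/day) = 3.55 days.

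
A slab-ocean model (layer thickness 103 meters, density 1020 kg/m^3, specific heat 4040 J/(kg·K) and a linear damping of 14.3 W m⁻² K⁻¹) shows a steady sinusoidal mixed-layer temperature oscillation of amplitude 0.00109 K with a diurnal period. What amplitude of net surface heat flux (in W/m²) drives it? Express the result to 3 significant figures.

33.6

Areal heat capacity C = ρ c_p D = 1020 × 4040 × 103 = 4.24×10^8 J/(m^2 K).
ω = 2π / 86400 s = 7.27×10^-5 s⁻¹.
√((Cω)² + λ²) = √((30900)² + 14.3²) = 30900 W/(m²·K).
F₀ = A × √((Cω)²+λ²) = 0.00109 × 30900 = 33.6 W/m².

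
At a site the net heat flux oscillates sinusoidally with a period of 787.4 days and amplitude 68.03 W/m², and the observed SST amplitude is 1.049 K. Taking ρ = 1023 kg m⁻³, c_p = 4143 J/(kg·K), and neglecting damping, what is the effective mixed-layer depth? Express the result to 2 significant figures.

170 m

ω = 2π / 6.80×10^7 s = 9.24×10^-8 s⁻¹.
Required C = F₀ / (A ω) = 68.03 / (1.049 × 9.24×10^-8) = 7.02×10^8 J/(m²·K).
D = C / (ρ c_p) = 7.02×10^8 / (1023 × 4143) = 166 m.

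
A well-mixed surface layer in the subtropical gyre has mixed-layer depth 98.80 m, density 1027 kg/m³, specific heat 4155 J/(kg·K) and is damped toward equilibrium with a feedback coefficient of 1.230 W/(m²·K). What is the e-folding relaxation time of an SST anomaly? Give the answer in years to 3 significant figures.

10.9 years

Areal heat capacity C = ρ c_p D = 1027 × 4155 × 98.80 = 4.22×10^8 J/(m^2 K).
Relaxation time τ = C / λ = 4.22×10^8 / 1.230 = 3.43×10^8 s.
In years: 3.43×10^8 s / (3.156×10^7 s/year) = 10.9 years.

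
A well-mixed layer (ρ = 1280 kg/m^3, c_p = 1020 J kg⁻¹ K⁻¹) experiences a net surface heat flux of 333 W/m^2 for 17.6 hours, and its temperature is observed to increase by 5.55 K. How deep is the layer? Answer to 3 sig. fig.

2.91 m

Heat input Q = F Δt = 333 × 63400 s = 2.11×10^7 J/m².
Required areal heat capacity C = Q / ΔT = 3.80×10^6 J/(m²·K).
Depth D = C / (ρ c_p) = 3.80×10^6 / (1280 × 1020) = 2.91 m.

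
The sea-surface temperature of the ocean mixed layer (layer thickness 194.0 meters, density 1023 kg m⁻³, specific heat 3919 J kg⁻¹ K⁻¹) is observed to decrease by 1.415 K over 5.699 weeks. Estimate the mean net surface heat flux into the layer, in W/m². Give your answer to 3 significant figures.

-319

Areal heat capacity C = ρ c_p D = 1023 × 3919 × 194.0 = 7.78×10^8 J m⁻² K⁻¹.
Required heat per unit area: Q = C ΔT = 7.78×10^8 × -1.415 = -1.10×10^9 J/m².
Flux F = Q / Δt = -1.10×10^9 / 3.45×10^6 s = -319 W/m².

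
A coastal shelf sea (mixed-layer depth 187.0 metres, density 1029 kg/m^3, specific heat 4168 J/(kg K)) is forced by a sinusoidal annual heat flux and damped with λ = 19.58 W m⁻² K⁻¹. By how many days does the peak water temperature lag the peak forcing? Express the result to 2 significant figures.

84 days

Areal heat capacity C = ρ c_p D = 1029 × 4168 × 187.0 = 8.02×10^8 J m⁻² K⁻¹.
ω = 2π / 3.15×10^7 s = 1.99×10^-7 s⁻¹.
Phase lag φ = arctan(Cω/λ) = arctan(160/19.58) = 1.45 rad.
Time lag = φ / ω = 1.45 / 1.99×10^-7 = 7.27×10^6 s = 84.2 days.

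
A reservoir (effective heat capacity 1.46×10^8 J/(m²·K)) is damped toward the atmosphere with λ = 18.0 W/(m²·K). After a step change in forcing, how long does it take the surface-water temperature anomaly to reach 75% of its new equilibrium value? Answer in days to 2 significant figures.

130 days

Areal heat capacity C = 1.46×10^8 J/(m²·K) (given).
τ = C / λ = 1.46×10^8 / 18.0 = 8.11×10^6 s.
Fraction reached: 1 − e^(−t/τ) = 0.75 ⇒ t = −τ ln(1 − 0.75) = τ × 1.39.
t = 1.12×10^7 s = 130 days.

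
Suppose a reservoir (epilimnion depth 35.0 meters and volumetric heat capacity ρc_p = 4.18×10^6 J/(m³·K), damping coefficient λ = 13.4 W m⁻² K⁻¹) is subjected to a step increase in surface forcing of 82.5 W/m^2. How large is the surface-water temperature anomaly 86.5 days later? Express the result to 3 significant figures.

3.05 K

Areal heat capacity C = ρc_p × D = 4.18×10^6 × 35.0 = 1.46×10^8 J/(m^2 K).
τ = C / λ = 1.46×10^8 / 13.4 = 1.09×10^7 s.
Equilibrium anomaly ΔT_eq = F / λ = 82.5 / 13.4 = 6.16 K.
t = 86.5 days = 7.47×10^6 s, so t/τ = 0.685.
ΔT(t) = ΔT_eq (1 − e^(−t/τ)) = 6.16 × (1 − e^−0.685) = 3.05 K.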